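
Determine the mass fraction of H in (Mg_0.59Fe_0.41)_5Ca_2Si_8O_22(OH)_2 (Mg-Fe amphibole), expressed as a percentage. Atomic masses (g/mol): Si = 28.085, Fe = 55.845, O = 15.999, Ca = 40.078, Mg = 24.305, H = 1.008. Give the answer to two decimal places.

M((Mg_0.59Fe_0.41)_5Ca_2Si_8O_22(OH)_2) = 877.010 g/mol.
H contributes 2 × 1.008 = 2.016 g per mole.
2.016/877.010 = 0.0023 → 0.23%.

0.23 weight percent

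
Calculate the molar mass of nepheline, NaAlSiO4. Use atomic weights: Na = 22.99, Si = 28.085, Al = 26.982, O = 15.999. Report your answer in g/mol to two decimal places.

The formula mass is the sum 1×22.99 + 1×26.982 + 1×28.085 + 4×15.999.

142.05 g/mol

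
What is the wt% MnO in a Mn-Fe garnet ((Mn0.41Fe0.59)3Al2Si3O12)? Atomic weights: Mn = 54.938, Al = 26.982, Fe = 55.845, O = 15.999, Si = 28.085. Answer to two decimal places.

Formula mass = 496.626 g/mol.
1.23 Mn → 1.2300 mol MnO per formula unit; M(MnO) = 70.937, so MnO mass = 87.253 g.
87.253/496.626 × 100 = 17.57 wt%.

17.57 wt%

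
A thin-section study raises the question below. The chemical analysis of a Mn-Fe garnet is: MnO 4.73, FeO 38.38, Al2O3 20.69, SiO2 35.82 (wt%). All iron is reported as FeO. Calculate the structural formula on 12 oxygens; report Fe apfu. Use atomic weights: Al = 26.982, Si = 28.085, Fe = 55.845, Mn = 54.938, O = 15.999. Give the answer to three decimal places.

MnO: 4.73/70.937 = 0.06668 mol → 0.06668 mol Mn, 0.06668 mol O.
FeO: 38.38/71.844 = 0.53421 mol → 0.53421 mol Fe, 0.53421 mol O.
Al2O3: 20.69/101.961 = 0.20292 mol → 0.40584 mol Al, 0.60876 mol O.
SiO2: 35.82/60.083 = 0.59618 mol → 0.59618 mol Si, 1.19236 mol O.
Total oxygen = 2.40201 mol. Normalization factor = 12/2.40201 = 4.99582.
Fe per 12 O = 0.53421 × 4.99582 = 2.669.

2.669 Fe apfu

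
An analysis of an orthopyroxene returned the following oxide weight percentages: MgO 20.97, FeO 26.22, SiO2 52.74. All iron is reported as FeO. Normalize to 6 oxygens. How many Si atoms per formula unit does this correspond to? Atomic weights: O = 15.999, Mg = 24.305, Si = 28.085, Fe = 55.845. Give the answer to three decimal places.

MgO: 20.97/40.304 = 0.52030 mol → 0.52030 mol Mg, 0.52030 mol O.
FeO: 26.22/71.844 = 0.36496 mol → 0.36496 mol Fe, 0.36496 mol O.
SiO2: 52.74/60.083 = 0.87779 mol → 0.87779 mol Si, 1.75558 mol O.
Total oxygen = 2.64084 mol. Normalization factor = 6/2.64084 = 2.27200.
Si per 6 O = 0.87779 × 2.27200 = 1.994.

1.994 Si apfu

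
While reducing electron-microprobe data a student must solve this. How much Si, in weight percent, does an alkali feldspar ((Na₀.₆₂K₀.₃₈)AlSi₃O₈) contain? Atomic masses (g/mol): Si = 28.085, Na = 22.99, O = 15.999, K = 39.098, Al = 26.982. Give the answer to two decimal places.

31.40 weight percent

Formula mass = 0.62×22.99 + 0.38×39.098 + 1×26.982 + 3×28.085 + 8×15.999 = 268.340 g/mol, of which 84.255 g is Si.
So Si makes up 84.255/268.340 = 0.3140 of the mass, i.e. 31.40%.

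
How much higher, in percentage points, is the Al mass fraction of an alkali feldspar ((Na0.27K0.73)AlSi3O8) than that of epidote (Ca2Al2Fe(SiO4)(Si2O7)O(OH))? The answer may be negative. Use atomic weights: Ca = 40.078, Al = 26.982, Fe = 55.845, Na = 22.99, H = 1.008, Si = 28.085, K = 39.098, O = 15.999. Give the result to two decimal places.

-1.32 percentage points

First mineral: 26.982 g Al in 273.978 g formula = 9.85 wt% Al.
Second mineral: 53.964 g Al in 483.215 g formula = 11.17 wt% Al.
9.85% − 11.17% gives a difference of -1.32 percentage points.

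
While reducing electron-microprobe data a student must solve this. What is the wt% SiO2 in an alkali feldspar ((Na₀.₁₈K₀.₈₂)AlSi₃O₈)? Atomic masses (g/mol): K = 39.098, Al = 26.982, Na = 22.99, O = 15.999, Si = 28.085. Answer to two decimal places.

65.44 wt%

Molar mass of (Na₀.₁₈K₀.₈₂)AlSi₃O₈ = 0.18×22.99 + 0.82×39.098 + 1×26.982 + 3×28.085 + 8×15.999 = 275.428 g/mol.
Each formula unit contains 3 Si, equivalent to 3/1 = 3.0000 mol SiO2.
M(SiO2) = 1×28.085 + 2×15.999 = 60.083 g/mol.
Mass of SiO2 per formula unit = 3.0000 × 60.083 = 180.249 g.
SiO2 wt% = 180.249 / 275.428 × 100 = 65.44%.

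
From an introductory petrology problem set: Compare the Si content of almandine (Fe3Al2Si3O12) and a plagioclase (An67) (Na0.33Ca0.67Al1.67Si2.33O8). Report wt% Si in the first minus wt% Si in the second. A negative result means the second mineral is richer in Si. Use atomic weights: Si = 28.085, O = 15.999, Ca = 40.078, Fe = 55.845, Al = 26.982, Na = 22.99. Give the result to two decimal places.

Si in Fe3Al2Si3O12: molar mass 497.742 g/mol; 3×28.085 = 84.255 g → 16.93 wt%.
Si in Na0.33Ca0.67Al1.67Si2.33O8: molar mass 272.929 g/mol; 2.33×28.085 = 65.438 g → 23.98 wt%.
Difference = 16.93 − 23.98 = -7.05 percentage points.

-7.05 percentage points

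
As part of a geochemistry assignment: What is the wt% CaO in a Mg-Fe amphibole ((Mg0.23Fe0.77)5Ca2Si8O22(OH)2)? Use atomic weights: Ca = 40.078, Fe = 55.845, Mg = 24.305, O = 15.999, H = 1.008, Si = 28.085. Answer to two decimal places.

Formula mass = 933.782 g/mol.
2 Ca → 2.0000 mol CaO per formula unit; M(CaO) = 56.077, so CaO mass = 112.154 g.
112.154/933.782 × 100 = 12.01 wt%.

12.01 wt%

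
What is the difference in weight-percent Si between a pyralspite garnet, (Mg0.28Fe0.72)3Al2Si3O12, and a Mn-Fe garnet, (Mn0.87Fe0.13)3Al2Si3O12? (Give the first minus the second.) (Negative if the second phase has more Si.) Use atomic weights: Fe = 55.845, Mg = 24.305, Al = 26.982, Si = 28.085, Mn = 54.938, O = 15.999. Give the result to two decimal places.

0.87 percentage points

M((Mg0.28Fe0.72)3Al2Si3O12) = 471.248 g/mol, so wt% Si = 84.255/471.248 × 100 = 17.88%.
M((Mn0.87Fe0.13)3Al2Si3O12) = 495.375 g/mol, so wt% Si = 84.255/495.375 × 100 = 17.01%.
17.88 − 17.01 = 0.87 pp.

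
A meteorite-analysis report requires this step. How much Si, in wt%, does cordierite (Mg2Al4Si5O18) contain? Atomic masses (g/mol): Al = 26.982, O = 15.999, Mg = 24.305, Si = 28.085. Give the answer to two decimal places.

24.01 wt%

M(Mg2Al4Si5O18) = 584.945 g/mol.
Si contributes 5 × 28.085 = 140.425 g per mole.
140.425/584.945 = 0.2401 → 24.01%.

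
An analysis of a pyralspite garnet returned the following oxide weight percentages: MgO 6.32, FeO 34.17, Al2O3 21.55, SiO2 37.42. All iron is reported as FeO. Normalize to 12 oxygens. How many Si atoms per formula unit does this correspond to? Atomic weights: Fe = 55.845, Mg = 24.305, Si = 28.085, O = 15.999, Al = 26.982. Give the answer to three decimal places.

MgO (M=40.304): mol = 0.15681; Mg = 0.15681, O = 0.15681.
FeO (M=71.844): mol = 0.47561; Fe = 0.47561, O = 0.47561.
Al2O3 (M=101.961): mol = 0.21136; Al = 0.42272, O = 0.63408.
SiO2 (M=60.083): mol = 0.62281; Si = 0.62281, O = 1.24562.
ΣO = 2.51212; factor = 12/ΣO = 4.77684.
Si apfu = 0.62281 × 4.77684 = 2.975.

2.975 Si apfu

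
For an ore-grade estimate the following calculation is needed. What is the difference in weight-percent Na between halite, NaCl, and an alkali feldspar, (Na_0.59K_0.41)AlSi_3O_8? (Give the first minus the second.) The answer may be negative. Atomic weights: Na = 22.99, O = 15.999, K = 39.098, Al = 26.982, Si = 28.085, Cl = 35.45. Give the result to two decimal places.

M(NaCl) = 58.440 g/mol, so wt% Na = 22.990/58.440 × 100 = 39.34%.
M((Na_0.59K_0.41)AlSi_3O_8) = 268.823 g/mol, so wt% Na = 13.564/268.823 × 100 = 5.05%.
39.34 − 5.05 = 34.29 pp.

34.29 percentage points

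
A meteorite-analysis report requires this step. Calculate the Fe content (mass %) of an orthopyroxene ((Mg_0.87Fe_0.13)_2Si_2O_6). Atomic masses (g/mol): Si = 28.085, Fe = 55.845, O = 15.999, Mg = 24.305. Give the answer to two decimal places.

Molar mass of (Mg_0.87Fe_0.13)_2Si_2O_6: 1.74·24.305 + 0.26·55.845 + 2·28.085 + 6·15.999 = 208.974 g/mol.
Mass of Fe per formula unit: 0.26 × 55.845 = 14.520 g.
Weight fraction Fe = 14.520 / 208.974 = 0.0695.

6.95 mass %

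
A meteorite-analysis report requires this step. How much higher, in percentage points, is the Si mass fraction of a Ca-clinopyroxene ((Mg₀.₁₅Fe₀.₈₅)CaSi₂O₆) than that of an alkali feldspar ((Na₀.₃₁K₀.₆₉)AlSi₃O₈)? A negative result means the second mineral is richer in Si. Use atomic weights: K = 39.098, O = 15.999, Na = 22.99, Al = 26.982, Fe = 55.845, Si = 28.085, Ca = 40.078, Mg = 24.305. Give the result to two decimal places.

-7.74 percentage points

Si in (Mg₀.₁₅Fe₀.₈₅)CaSi₂O₆: molar mass 243.356 g/mol; 2×28.085 = 56.170 g → 23.08 wt%.
Si in (Na₀.₃₁K₀.₆₉)AlSi₃O₈: molar mass 273.334 g/mol; 3×28.085 = 84.255 g → 30.82 wt%.
Difference = 23.08 − 30.82 = -7.74 percentage points.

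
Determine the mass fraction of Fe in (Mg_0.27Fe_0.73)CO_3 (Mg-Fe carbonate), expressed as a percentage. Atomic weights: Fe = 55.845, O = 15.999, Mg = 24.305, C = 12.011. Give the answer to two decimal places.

M((Mg_0.27Fe_0.73)CO_3) = 107.337 g/mol.
Fe contributes 0.73 × 55.845 = 40.767 g per mole.
40.767/107.337 = 0.3798 → 37.98%.

37.98 weight percent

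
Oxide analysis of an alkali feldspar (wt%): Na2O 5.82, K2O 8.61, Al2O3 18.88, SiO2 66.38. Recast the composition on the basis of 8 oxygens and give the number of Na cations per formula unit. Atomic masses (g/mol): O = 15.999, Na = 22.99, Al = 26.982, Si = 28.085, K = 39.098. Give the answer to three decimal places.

Na2O: 5.82/61.979 = 0.09390 mol → 0.18780 mol Na, 0.09390 mol O.
K2O: 8.61/94.195 = 0.09141 mol → 0.18282 mol K, 0.09141 mol O.
Al2O3: 18.88/101.961 = 0.18517 mol → 0.37034 mol Al, 0.55551 mol O.
SiO2: 66.38/60.083 = 1.10481 mol → 1.10481 mol Si, 2.20962 mol O.
Total oxygen = 2.95044 mol. Normalization factor = 8/2.95044 = 2.71146.
Na per 8 O = 0.18780 × 2.71146 = 0.509.

0.509 Na apfu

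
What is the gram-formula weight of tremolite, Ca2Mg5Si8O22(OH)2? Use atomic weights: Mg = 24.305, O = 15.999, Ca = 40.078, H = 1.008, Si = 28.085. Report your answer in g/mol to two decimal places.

M = 2×40.078 + 5×24.305 + 8×28.085 + 24×15.999 + 2×1.008

812.35 g/mol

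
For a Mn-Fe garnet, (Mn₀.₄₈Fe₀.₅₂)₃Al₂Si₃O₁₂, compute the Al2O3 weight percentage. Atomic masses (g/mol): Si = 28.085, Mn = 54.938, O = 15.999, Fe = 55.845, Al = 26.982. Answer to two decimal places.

20.54 wt%

Formula mass = 496.436 g/mol.
2 Al → 1.0000 mol Al2O3 per formula unit; M(Al2O3) = 101.961, so Al2O3 mass = 101.961 g.
101.961/496.436 × 100 = 20.54 wt%.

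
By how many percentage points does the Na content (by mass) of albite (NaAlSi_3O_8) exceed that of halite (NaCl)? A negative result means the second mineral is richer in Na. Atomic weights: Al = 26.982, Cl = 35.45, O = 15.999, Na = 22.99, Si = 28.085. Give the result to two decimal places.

-30.57 percentage points

Na in NaAlSi_3O_8: molar mass 262.219 g/mol; 1×22.99 = 22.990 g → 8.77 wt%.
Na in NaCl: molar mass 58.440 g/mol; 1×22.99 = 22.990 g → 39.34 wt%.
Difference = 8.77 − 39.34 = -30.57 percentage points.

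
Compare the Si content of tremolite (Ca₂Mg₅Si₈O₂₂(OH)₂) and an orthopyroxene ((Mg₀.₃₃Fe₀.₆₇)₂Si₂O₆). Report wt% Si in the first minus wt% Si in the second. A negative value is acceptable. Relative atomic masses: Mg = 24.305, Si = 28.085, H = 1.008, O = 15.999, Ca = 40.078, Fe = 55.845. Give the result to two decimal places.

4.55 percentage points

First mineral: 224.680 g Si in 812.353 g formula = 27.66 wt% Si.
Second mineral: 56.170 g Si in 243.038 g formula = 23.11 wt% Si.
27.66% − 23.11% gives a difference of 4.55 percentage points.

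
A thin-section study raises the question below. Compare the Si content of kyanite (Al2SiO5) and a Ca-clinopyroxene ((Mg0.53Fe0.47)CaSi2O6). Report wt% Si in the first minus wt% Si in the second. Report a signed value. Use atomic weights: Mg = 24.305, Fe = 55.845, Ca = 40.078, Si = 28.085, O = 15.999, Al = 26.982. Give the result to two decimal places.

-6.95 percentage points

M(Al2SiO5) = 162.044 g/mol, so wt% Si = 28.085/162.044 × 100 = 17.33%.
M((Mg0.53Fe0.47)CaSi2O6) = 231.371 g/mol, so wt% Si = 56.170/231.371 × 100 = 24.28%.
17.33 − 24.28 = -6.95 pp.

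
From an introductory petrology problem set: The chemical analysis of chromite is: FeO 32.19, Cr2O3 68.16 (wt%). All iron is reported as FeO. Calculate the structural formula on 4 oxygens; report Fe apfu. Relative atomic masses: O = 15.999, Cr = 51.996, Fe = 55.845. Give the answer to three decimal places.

32.19 wt% FeO ÷ 71.844 g/mol = 0.44805 mol, giving 0.44805 Fe and 0.44805 O.
68.16 wt% Cr2O3 ÷ 151.989 g/mol = 0.44845 mol, giving 0.89690 Cr and 1.34535 O.
Oxygen sums to 1.79340; scaling by 4/1.79340 = 2.23040 puts the formula on 4 O.
Fe: 0.44805 × 2.23040 = 0.999 atoms per formula unit.

0.999 Fe apfu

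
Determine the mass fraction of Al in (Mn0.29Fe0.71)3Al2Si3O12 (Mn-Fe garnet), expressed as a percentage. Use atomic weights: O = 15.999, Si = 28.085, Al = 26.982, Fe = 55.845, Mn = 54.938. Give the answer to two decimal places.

Formula mass = 0.87×54.938 + 2.13×55.845 + 2×26.982 + 3×28.085 + 12×15.999 = 496.953 g/mol, of which 53.964 g is Al.
So Al makes up 53.964/496.953 = 0.1086 of the mass, i.e. 10.86%.

10.86 wt%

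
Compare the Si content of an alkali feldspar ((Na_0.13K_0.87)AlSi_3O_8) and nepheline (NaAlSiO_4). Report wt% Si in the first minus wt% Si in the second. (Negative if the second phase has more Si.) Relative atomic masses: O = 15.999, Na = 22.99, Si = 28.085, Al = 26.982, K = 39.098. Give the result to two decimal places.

10.73 percentage points

First mineral: 84.255 g Si in 276.233 g formula = 30.50 wt% Si.
Second mineral: 28.085 g Si in 142.053 g formula = 19.77 wt% Si.
30.50% − 19.77% gives a difference of 10.73 percentage points.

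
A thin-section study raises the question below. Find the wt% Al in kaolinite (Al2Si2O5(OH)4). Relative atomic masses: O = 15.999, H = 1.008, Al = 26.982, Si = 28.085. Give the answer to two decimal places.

20.90 weight percent

M(Al2Si2O5(OH)4) = 258.157 g/mol.
Al contributes 2 × 26.982 = 53.964 g per mole.
53.964/258.157 = 0.2090 → 20.90%.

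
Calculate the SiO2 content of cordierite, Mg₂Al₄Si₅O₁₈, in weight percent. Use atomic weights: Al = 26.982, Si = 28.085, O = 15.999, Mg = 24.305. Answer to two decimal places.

Formula mass = 584.945 g/mol.
5 Si → 5.0000 mol SiO2 per formula unit; M(SiO2) = 60.083, so SiO2 mass = 300.415 g.
300.415/584.945 × 100 = 51.36 wt%.

51.36 wt%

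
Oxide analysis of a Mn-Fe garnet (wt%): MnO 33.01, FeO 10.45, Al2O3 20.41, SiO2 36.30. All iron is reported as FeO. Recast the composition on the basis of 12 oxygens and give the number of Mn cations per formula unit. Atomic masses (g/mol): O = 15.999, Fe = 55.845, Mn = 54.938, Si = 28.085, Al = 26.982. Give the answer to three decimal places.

MnO: 33.01/70.937 = 0.46534 mol → 0.46534 mol Mn, 0.46534 mol O.
FeO: 10.45/71.844 = 0.14545 mol → 0.14545 mol Fe, 0.14545 mol O.
Al2O3: 20.41/101.961 = 0.20017 mol → 0.40034 mol Al, 0.60051 mol O.
SiO2: 36.30/60.083 = 0.60416 mol → 0.60416 mol Si, 1.20832 mol O.
Total oxygen = 2.41962 mol. Normalization factor = 12/2.41962 = 4.95946.
Mn per 12 O = 0.46534 × 4.95946 = 2.308.

2.308 Mn apfu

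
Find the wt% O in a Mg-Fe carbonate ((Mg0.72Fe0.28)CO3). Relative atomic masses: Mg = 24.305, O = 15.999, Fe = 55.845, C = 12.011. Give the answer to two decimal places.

51.53 wt%

M((Mg0.72Fe0.28)CO3) = 93.144 g/mol.
O contributes 3 × 15.999 = 47.997 g per mole.
47.997/93.144 = 0.5153 → 51.53%.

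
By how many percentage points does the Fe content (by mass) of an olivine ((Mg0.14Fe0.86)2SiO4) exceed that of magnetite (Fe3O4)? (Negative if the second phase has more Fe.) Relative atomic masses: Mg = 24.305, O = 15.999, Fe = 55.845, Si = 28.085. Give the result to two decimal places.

-23.09 percentage points

Fe in (Mg0.14Fe0.86)2SiO4: molar mass 194.940 g/mol; 1.72×55.845 = 96.053 g → 49.27 wt%.
Fe in Fe3O4: molar mass 231.531 g/mol; 3×55.845 = 167.535 g → 72.36 wt%.
Difference = 49.27 − 72.36 = -23.09 percentage points.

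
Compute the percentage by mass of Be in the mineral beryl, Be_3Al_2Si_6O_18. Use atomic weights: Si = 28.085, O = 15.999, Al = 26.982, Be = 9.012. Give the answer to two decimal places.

5.03 wt%

Molar mass of Be_3Al_2Si_6O_18: 3*9.012 + 2*26.982 + 6*28.085 + 18*15.999 = 537.492 g/mol.
Mass of Be per formula unit: 3 × 9.012 = 27.036 g.
Weight fraction Be = 27.036 / 537.492 = 0.0503.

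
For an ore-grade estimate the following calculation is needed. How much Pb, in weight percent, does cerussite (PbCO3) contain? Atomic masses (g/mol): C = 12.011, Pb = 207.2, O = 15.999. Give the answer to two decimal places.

M(PbCO3) = 267.208 g/mol.
Pb contributes 1 × 207.2 = 207.200 g per mole.
207.200/267.208 = 0.7754 → 77.54%.

77.54 weight percent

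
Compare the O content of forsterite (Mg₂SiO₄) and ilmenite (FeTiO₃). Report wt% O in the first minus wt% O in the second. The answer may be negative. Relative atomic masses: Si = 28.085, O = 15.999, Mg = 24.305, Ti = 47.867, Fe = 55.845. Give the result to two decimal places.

O in Mg₂SiO₄: molar mass 140.691 g/mol; 4×15.999 = 63.996 g → 45.49 wt%.
O in FeTiO₃: molar mass 151.709 g/mol; 3×15.999 = 47.997 g → 31.64 wt%.
Difference = 45.49 − 31.64 = 13.85 percentage points.

13.85 percentage points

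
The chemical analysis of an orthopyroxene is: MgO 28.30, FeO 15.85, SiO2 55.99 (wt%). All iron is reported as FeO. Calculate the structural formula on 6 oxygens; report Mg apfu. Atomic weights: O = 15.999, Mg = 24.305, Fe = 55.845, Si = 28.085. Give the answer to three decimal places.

1.512 Mg apfu

28.30 wt% MgO ÷ 40.304 g/mol = 0.70216 mol, giving 0.70216 Mg and 0.70216 O.
15.85 wt% FeO ÷ 71.844 g/mol = 0.22062 mol, giving 0.22062 Fe and 0.22062 O.
55.99 wt% SiO2 ÷ 60.083 g/mol = 0.93188 mol, giving 0.93188 Si and 1.86376 O.
Oxygen sums to 2.78654; scaling by 6/2.78654 = 2.15321 puts the formula on 6 O.
Mg: 0.70216 × 2.15321 = 1.512 atoms per formula unit.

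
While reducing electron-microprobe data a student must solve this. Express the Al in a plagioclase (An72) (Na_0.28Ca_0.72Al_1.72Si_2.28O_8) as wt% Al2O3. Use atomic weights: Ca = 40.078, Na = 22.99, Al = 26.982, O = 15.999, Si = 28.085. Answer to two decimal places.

M(Na_0.28Ca_0.72Al_1.72Si_2.28O_8) = 273.728 g/mol; M(Al2O3) = 101.961 g/mol.
Moles Al2O3 per formula unit = 1.72 Al ÷ 2 = 0.8600.
Al2O3 fraction = (0.8600 × 101.961) / 273.728 = 87.686/273.728 = 0.3203.

32.03 wt%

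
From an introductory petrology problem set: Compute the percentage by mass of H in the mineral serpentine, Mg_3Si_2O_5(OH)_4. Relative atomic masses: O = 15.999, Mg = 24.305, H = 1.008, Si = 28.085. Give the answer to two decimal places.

M(Mg_3Si_2O_5(OH)_4) = 277.108 g/mol.
H contributes 4 × 1.008 = 4.032 g per mole.
4.032/277.108 = 0.0146 → 1.46%.

1.46 wt%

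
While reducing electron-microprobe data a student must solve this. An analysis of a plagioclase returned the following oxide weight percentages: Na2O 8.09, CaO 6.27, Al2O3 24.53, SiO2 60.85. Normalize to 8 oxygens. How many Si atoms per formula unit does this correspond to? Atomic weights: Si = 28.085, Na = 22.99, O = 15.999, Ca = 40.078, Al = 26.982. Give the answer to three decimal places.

2.710 Si apfu

8.09 wt% Na2O ÷ 61.979 g/mol = 0.13053 mol, giving 0.26106 Na and 0.13053 O.
6.27 wt% CaO ÷ 56.077 g/mol = 0.11181 mol, giving 0.11181 Ca and 0.11181 O.
24.53 wt% Al2O3 ÷ 101.961 g/mol = 0.24058 mol, giving 0.48116 Al and 0.72174 O.
60.85 wt% SiO2 ÷ 60.083 g/mol = 1.01277 mol, giving 1.01277 Si and 2.02554 O.
Oxygen sums to 2.98962; scaling by 8/2.98962 = 2.67593 puts the formula on 8 O.
Si: 1.01277 × 2.67593 = 2.710 atoms per formula unit.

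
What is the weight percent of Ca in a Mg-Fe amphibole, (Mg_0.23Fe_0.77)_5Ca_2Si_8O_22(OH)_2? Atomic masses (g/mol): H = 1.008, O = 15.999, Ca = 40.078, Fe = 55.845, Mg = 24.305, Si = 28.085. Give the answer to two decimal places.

M((Mg_0.23Fe_0.77)_5Ca_2Si_8O_22(OH)_2) = 933.782 g/mol.
Ca contributes 2 × 40.078 = 80.156 g per mole.
80.156/933.782 = 0.0858 → 8.58%.

8.58 mass %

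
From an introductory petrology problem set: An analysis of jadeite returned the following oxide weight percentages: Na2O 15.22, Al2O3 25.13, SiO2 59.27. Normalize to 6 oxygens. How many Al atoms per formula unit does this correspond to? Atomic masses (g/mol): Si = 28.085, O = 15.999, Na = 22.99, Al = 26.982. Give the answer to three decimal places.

Na2O: 15.22/61.979 = 0.24557 mol → 0.49114 mol Na, 0.24557 mol O.
Al2O3: 25.13/101.961 = 0.24647 mol → 0.49294 mol Al, 0.73941 mol O.
SiO2: 59.27/60.083 = 0.98647 mol → 0.98647 mol Si, 1.97294 mol O.
Total oxygen = 2.95792 mol. Normalization factor = 6/2.95792 = 2.02845.
Al per 6 O = 0.49294 × 2.02845 = 1.000.

1.000 Al apfu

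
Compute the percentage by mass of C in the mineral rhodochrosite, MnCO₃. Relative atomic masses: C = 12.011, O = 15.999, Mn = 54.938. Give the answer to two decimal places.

10.45 wt%

Formula mass = 1·54.938 + 1·12.011 + 3·15.999 = 114.946 g/mol, of which 12.011 g is C.
So C makes up 12.011/114.946 = 0.1045 of the mass, i.e. 10.45%.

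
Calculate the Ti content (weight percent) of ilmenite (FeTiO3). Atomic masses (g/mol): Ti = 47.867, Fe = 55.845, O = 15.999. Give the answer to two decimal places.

Molar mass of FeTiO3: 1·55.845 + 1·47.867 + 3·15.999 = 151.709 g/mol.
Mass of Ti per formula unit: 1 × 47.867 = 47.867 g.
Weight fraction Ti = 47.867 / 151.709 = 0.3155.

31.55 weight percent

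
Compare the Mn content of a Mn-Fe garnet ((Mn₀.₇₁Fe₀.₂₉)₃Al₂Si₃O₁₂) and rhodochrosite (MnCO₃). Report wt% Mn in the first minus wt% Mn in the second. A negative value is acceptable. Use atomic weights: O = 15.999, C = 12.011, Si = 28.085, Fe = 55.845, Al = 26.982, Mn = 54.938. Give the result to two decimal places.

-24.19 percentage points

Mn in (Mn₀.₇₁Fe₀.₂₉)₃Al₂Si₃O₁₂: molar mass 495.810 g/mol; 2.13×54.938 = 117.018 g → 23.60 wt%.
Mn in MnCO₃: molar mass 114.946 g/mol; 1×54.938 = 54.938 g → 47.79 wt%.
Difference = 23.60 − 47.79 = -24.19 percentage points.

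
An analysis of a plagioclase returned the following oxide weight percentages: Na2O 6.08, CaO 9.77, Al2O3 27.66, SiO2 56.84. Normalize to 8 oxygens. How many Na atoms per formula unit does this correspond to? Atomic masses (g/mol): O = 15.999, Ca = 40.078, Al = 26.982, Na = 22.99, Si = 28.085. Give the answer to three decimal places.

0.527 Na apfu

6.08 wt% Na2O ÷ 61.979 g/mol = 0.09810 mol, giving 0.19620 Na and 0.09810 O.
9.77 wt% CaO ÷ 56.077 g/mol = 0.17422 mol, giving 0.17422 Ca and 0.17422 O.
27.66 wt% Al2O3 ÷ 101.961 g/mol = 0.27128 mol, giving 0.54256 Al and 0.81384 O.
56.84 wt% SiO2 ÷ 60.083 g/mol = 0.94602 mol, giving 0.94602 Si and 1.89204 O.
Oxygen sums to 2.97820; scaling by 8/2.97820 = 2.68619 puts the formula on 8 O.
Na: 0.19620 × 2.68619 = 0.527 atoms per formula unit.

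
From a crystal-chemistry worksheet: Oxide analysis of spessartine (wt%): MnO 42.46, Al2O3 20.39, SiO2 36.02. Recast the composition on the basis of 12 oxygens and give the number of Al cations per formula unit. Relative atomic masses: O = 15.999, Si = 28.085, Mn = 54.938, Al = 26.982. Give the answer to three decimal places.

2.002 Al apfu

MnO: 42.46/70.937 = 0.59856 mol → 0.59856 mol Mn, 0.59856 mol O.
Al2O3: 20.39/101.961 = 0.19998 mol → 0.39996 mol Al, 0.59994 mol O.
SiO2: 36.02/60.083 = 0.59950 mol → 0.59950 mol Si, 1.19900 mol O.
Total oxygen = 2.39750 mol. Normalization factor = 12/2.39750 = 5.00521.
Al per 12 O = 0.39996 × 5.00521 = 2.002.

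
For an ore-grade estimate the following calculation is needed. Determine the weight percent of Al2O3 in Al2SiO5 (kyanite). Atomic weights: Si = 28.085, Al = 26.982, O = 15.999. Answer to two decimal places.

62.92 wt%

Molar mass of Al2SiO5 = 2·26.982 + 1·28.085 + 5·15.999 = 162.044 g/mol.
Each formula unit contains 2 Al, equivalent to 2/2 = 1.0000 mol Al2O3.
M(Al2O3) = 2×26.982 + 3×15.999 = 101.961 g/mol.
Mass of Al2O3 per formula unit = 1.0000 × 101.961 = 101.961 g.
Al2O3 wt% = 101.961 / 162.044 × 100 = 62.92%.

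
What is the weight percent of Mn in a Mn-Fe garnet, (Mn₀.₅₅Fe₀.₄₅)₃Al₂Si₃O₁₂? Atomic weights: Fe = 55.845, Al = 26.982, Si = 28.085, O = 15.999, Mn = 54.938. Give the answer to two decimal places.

18.27 weight percent

M((Mn₀.₅₅Fe₀.₄₅)₃Al₂Si₃O₁₂) = 496.245 g/mol.
Mn contributes 1.65 × 54.938 = 90.648 g per mole.
90.648/496.245 = 0.1827 → 18.27%.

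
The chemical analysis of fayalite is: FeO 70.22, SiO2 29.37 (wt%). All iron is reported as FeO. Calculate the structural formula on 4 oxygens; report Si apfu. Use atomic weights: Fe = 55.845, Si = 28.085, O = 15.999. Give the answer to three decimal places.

1.000 Si apfu

70.22 wt% FeO ÷ 71.844 g/mol = 0.97740 mol, giving 0.97740 Fe and 0.97740 O.
29.37 wt% SiO2 ÷ 60.083 g/mol = 0.48882 mol, giving 0.48882 Si and 0.97764 O.
Oxygen sums to 1.95504; scaling by 4/1.95504 = 2.04599 puts the formula on 4 O.
Si: 0.48882 × 2.04599 = 1.000 atoms per formula unit.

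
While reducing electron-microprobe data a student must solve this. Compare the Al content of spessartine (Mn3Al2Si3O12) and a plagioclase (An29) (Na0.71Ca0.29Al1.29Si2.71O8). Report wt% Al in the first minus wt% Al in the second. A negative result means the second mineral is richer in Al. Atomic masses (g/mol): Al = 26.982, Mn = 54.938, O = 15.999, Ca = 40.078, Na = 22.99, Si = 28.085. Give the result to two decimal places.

-2.14 percentage points

M(Mn3Al2Si3O12) = 495.021 g/mol, so wt% Al = 53.964/495.021 × 100 = 10.90%.
M(Na0.71Ca0.29Al1.29Si2.71O8) = 266.855 g/mol, so wt% Al = 34.807/266.855 × 100 = 13.04%.
10.90 − 13.04 = -2.14 pp.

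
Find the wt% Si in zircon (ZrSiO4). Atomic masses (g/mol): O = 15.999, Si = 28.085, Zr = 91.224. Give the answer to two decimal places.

M(ZrSiO4) = 183.305 g/mol.
Si contributes 1 × 28.085 = 28.085 g per mole.
28.085/183.305 = 0.1532 → 15.32%.

15.32 weight percent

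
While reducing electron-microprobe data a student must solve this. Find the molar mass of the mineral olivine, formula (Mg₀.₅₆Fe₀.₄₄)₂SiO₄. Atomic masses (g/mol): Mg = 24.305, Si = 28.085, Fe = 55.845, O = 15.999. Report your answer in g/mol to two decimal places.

168.45 g/mol

Mg: 1.12 × 24.305 = 27.2216
Fe: 0.88 × 55.845 = 49.1436
Si: 1 × 28.085 = 28.0850
O: 4 × 15.999 = 63.9960
Summing the contributions gives the formula mass.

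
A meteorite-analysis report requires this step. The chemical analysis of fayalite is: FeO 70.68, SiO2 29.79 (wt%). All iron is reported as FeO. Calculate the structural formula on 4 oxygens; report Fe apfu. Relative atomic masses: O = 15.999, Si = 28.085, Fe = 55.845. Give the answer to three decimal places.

FeO: 70.68/71.844 = 0.98380 mol → 0.98380 mol Fe, 0.98380 mol O.
SiO2: 29.79/60.083 = 0.49581 mol → 0.49581 mol Si, 0.99162 mol O.
Total oxygen = 1.97542 mol. Normalization factor = 4/1.97542 = 2.02489.
Fe per 4 O = 0.98380 × 2.02489 = 1.992.

1.992 Fe apfu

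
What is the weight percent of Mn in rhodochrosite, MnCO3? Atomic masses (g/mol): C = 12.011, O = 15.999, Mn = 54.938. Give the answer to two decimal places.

M(MnCO3) = 114.946 g/mol.
Mn contributes 1 × 54.938 = 54.938 g per mole.
54.938/114.946 = 0.4779 → 47.79%.

47.79 weight percent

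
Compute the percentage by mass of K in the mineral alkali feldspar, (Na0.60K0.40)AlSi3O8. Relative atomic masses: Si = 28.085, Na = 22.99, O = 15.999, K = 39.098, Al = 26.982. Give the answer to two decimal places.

Formula mass = 0.60·22.99 + 0.40·39.098 + 1·26.982 + 3·28.085 + 8·15.999 = 268.662 g/mol, of which 15.639 g is K.
So K makes up 15.639/268.662 = 0.0582 of the mass, i.e. 5.82%.

5.82 weight percent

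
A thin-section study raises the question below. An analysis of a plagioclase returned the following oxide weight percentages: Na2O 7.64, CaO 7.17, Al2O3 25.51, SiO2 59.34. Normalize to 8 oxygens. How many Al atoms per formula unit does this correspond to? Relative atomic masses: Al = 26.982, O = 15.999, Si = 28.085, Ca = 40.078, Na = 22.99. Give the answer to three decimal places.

1.345 Al apfu

Na2O: 7.64/61.979 = 0.12327 mol → 0.24654 mol Na, 0.12327 mol O.
CaO: 7.17/56.077 = 0.12786 mol → 0.12786 mol Ca, 0.12786 mol O.
Al2O3: 25.51/101.961 = 0.25019 mol → 0.50038 mol Al, 0.75057 mol O.
SiO2: 59.34/60.083 = 0.98763 mol → 0.98763 mol Si, 1.97526 mol O.
Total oxygen = 2.97696 mol. Normalization factor = 8/2.97696 = 2.68731.
Al per 8 O = 0.50038 × 2.68731 = 1.345.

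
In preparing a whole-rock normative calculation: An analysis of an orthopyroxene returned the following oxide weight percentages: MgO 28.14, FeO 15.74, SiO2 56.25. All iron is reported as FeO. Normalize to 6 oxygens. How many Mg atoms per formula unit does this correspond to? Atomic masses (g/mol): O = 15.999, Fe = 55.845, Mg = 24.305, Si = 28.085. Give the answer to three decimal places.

1.502 Mg apfu

MgO (M=40.304): mol = 0.69819; Mg = 0.69819, O = 0.69819.
FeO (M=71.844): mol = 0.21909; Fe = 0.21909, O = 0.21909.
SiO2 (M=60.083): mol = 0.93620; Si = 0.93620, O = 1.87240.
ΣO = 2.78968; factor = 6/ΣO = 2.15078.
Mg apfu = 0.69819 × 2.15078 = 1.502.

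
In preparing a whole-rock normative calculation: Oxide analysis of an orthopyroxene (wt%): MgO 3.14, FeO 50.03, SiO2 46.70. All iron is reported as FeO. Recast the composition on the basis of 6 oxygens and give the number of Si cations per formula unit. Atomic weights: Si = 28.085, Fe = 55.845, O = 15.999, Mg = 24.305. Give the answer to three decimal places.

MgO (M=40.304): mol = 0.07791; Mg = 0.07791, O = 0.07791.
FeO (M=71.844): mol = 0.69637; Fe = 0.69637, O = 0.69637.
SiO2 (M=60.083): mol = 0.77726; Si = 0.77726, O = 1.55452.
ΣO = 2.32880; factor = 6/ΣO = 2.57643.
Si apfu = 0.77726 × 2.57643 = 2.003.

2.003 Si apfu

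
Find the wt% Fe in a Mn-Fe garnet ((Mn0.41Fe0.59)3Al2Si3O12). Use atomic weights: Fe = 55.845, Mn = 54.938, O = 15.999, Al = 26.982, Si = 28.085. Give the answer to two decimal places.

19.90 weight percent

M((Mn0.41Fe0.59)3Al2Si3O12) = 496.626 g/mol.
Fe contributes 1.77 × 55.845 = 98.846 g per mole.
98.846/496.626 = 0.1990 → 19.90%.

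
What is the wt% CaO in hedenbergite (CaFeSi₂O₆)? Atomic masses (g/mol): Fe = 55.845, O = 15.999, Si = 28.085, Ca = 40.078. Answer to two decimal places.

M(CaFeSi₂O₆) = 248.087 g/mol; M(CaO) = 56.077 g/mol.
Moles CaO per formula unit = 1 Ca ÷ 1 = 1.0000.
CaO fraction = (1.0000 × 56.077) / 248.087 = 56.077/248.087 = 0.2260.

22.60 wt%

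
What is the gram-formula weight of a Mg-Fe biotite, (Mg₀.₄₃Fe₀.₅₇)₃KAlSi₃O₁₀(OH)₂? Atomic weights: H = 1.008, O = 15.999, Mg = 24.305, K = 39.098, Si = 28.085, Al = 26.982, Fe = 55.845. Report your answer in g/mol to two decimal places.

471.19 g/mol

M = 1.29*24.305 + 1.71*55.845 + 1*39.098 + 1*26.982 + 3*28.085 + 12*15.999 + 2*1.008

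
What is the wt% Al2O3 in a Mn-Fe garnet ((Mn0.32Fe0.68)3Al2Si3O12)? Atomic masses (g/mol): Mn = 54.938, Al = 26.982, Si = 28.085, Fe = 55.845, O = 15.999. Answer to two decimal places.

20.52 wt%

Formula mass = 496.871 g/mol.
2 Al → 1.0000 mol Al2O3 per formula unit; M(Al2O3) = 101.961, so Al2O3 mass = 101.961 g.
101.961/496.871 × 100 = 20.52 wt%.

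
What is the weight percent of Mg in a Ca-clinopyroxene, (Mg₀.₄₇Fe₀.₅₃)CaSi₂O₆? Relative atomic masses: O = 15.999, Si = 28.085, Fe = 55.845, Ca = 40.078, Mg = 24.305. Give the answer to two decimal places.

Molar mass of (Mg₀.₄₇Fe₀.₅₃)CaSi₂O₆: 0.47×24.305 + 0.53×55.845 + 1×40.078 + 2×28.085 + 6×15.999 = 233.263 g/mol.
Mass of Mg per formula unit: 0.47 × 24.305 = 11.423 g.
Weight fraction Mg = 11.423 / 233.263 = 0.0490.

4.90 wt%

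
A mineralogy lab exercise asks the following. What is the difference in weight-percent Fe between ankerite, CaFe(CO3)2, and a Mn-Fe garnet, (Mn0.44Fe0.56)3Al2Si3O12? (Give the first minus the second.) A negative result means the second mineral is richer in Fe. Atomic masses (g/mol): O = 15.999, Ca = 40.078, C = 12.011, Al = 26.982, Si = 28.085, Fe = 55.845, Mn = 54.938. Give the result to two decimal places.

6.97 percentage points

First mineral: 55.845 g Fe in 215.939 g formula = 25.86 wt% Fe.
Second mineral: 93.820 g Fe in 496.545 g formula = 18.89 wt% Fe.
25.86% − 18.89% gives a difference of 6.97 percentage points.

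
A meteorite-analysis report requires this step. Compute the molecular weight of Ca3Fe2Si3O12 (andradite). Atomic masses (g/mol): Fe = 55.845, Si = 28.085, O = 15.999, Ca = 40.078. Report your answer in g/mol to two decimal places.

508.17 g/mol

Ca: 3 × 40.078 = 120.2340
Fe: 2 × 55.845 = 111.6900
Si: 3 × 28.085 = 84.2550
O: 12 × 15.999 = 191.9880
Summing the contributions gives the formula mass.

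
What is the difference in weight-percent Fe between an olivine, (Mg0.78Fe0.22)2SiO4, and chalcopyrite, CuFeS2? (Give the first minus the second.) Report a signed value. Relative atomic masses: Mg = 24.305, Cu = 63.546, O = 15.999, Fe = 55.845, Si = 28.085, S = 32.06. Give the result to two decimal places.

-14.53 percentage points

M((Mg0.78Fe0.22)2SiO4) = 154.569 g/mol, so wt% Fe = 24.572/154.569 × 100 = 15.90%.
M(CuFeS2) = 183.511 g/mol, so wt% Fe = 55.845/183.511 × 100 = 30.43%.
15.90 − 30.43 = -14.53 pp.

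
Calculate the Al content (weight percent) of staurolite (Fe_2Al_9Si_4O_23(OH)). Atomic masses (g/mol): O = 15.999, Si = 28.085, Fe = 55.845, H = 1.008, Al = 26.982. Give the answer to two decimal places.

Molar mass of Fe_2Al_9Si_4O_23(OH): 2×55.845 + 9×26.982 + 4×28.085 + 24×15.999 + 1×1.008 = 851.852 g/mol.
Mass of Al per formula unit: 9 × 26.982 = 242.838 g.
Weight fraction Al = 242.838 / 851.852 = 0.2851.

28.51 weight percent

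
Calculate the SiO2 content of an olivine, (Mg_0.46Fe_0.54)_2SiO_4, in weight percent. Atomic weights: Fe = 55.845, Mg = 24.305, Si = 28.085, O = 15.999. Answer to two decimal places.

34.38 wt%

M((Mg_0.46Fe_0.54)_2SiO_4) = 174.754 g/mol; M(SiO2) = 60.083 g/mol.
Moles SiO2 per formula unit = 1 Si ÷ 1 = 1.0000.
SiO2 fraction = (1.0000 × 60.083) / 174.754 = 60.083/174.754 = 0.3438.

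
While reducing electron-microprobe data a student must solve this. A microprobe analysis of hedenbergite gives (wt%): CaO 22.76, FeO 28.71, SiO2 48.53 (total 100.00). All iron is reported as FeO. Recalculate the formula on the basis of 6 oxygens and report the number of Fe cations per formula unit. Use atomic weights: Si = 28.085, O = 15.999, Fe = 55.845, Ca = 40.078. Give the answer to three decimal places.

CaO (M=56.077): mol = 0.40587; Ca = 0.40587, O = 0.40587.
FeO (M=71.844): mol = 0.39962; Fe = 0.39962, O = 0.39962.
SiO2 (M=60.083): mol = 0.80772; Si = 0.80772, O = 1.61544.
ΣO = 2.42093; factor = 6/ΣO = 2.47839.
Fe apfu = 0.39962 × 2.47839 = 0.990.

0.990 Fe apfu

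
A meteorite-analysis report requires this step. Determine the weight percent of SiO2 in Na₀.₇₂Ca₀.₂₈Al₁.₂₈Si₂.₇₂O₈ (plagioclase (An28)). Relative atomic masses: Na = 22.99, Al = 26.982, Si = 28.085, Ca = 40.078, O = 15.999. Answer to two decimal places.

61.28 wt%

Molar mass of Na₀.₇₂Ca₀.₂₈Al₁.₂₈Si₂.₇₂O₈ = 0.72*22.99 + 0.28*40.078 + 1.28*26.982 + 2.72*28.085 + 8*15.999 = 266.695 g/mol.
Each formula unit contains 2.72 Si, equivalent to 2.72/1 = 2.7200 mol SiO2.
M(SiO2) = 1×28.085 + 2×15.999 = 60.083 g/mol.
Mass of SiO2 per formula unit = 2.7200 × 60.083 = 163.426 g.
SiO2 wt% = 163.426 / 266.695 × 100 = 61.28%.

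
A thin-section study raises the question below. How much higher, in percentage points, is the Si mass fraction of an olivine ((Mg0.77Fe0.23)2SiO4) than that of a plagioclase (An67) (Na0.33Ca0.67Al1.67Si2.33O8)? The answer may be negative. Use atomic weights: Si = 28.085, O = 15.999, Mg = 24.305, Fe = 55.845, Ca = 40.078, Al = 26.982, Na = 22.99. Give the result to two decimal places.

-5.88 percentage points

Si in (Mg0.77Fe0.23)2SiO4: molar mass 155.199 g/mol; 1×28.085 = 28.085 g → 18.10 wt%.
Si in Na0.33Ca0.67Al1.67Si2.33O8: molar mass 272.929 g/mol; 2.33×28.085 = 65.438 g → 23.98 wt%.
Difference = 18.10 − 23.98 = -5.88 percentage points.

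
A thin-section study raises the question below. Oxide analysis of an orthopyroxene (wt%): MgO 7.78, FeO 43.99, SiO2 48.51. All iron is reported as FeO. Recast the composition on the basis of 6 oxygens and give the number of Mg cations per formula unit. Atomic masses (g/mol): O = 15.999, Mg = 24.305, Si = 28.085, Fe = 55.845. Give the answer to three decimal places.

MgO: 7.78/40.304 = 0.19303 mol → 0.19303 mol Mg, 0.19303 mol O.
FeO: 43.99/71.844 = 0.61230 mol → 0.61230 mol Fe, 0.61230 mol O.
SiO2: 48.51/60.083 = 0.80738 mol → 0.80738 mol Si, 1.61476 mol O.
Total oxygen = 2.42009 mol. Normalization factor = 6/2.42009 = 2.47925.
Mg per 6 O = 0.19303 × 2.47925 = 0.479.

0.479 Mg apfu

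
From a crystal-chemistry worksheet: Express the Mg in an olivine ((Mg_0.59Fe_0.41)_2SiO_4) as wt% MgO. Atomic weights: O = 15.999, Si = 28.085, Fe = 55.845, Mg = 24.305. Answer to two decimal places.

Formula mass = 166.554 g/mol.
1.18 Mg → 1.1800 mol MgO per formula unit; M(MgO) = 40.304, so MgO mass = 47.559 g.
47.559/166.554 × 100 = 28.55 wt%.

28.55 wt%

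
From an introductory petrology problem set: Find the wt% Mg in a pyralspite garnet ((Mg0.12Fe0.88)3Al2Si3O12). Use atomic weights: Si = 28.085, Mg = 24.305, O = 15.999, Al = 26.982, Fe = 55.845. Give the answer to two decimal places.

M((Mg0.12Fe0.88)3Al2Si3O12) = 486.388 g/mol.
Mg contributes 0.36 × 24.305 = 8.750 g per mole.
8.750/486.388 = 0.0180 → 1.80%.

1.80 weight percent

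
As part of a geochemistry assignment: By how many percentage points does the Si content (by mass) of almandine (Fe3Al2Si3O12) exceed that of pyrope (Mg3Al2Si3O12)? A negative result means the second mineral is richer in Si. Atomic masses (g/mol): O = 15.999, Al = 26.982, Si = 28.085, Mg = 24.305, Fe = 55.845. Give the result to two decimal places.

M(Fe3Al2Si3O12) = 497.742 g/mol, so wt% Si = 84.255/497.742 × 100 = 16.93%.
M(Mg3Al2Si3O12) = 403.122 g/mol, so wt% Si = 84.255/403.122 × 100 = 20.90%.
16.93 − 20.90 = -3.97 pp.

-3.97 percentage points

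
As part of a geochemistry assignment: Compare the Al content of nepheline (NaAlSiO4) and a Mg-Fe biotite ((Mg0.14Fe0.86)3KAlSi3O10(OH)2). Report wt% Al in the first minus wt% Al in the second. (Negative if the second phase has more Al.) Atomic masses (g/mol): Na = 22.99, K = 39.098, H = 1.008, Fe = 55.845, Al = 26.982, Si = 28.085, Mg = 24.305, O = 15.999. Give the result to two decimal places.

13.58 percentage points

M(NaAlSiO4) = 142.053 g/mol, so wt% Al = 26.982/142.053 × 100 = 18.99%.
M((Mg0.14Fe0.86)3KAlSi3O10(OH)2) = 498.627 g/mol, so wt% Al = 26.982/498.627 × 100 = 5.41%.
18.99 − 5.41 = 13.58 pp.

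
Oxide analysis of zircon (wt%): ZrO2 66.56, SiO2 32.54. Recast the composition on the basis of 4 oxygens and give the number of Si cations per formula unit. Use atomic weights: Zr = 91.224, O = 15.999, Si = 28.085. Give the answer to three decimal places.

ZrO2: 66.56/123.222 = 0.54016 mol → 0.54016 mol Zr, 1.08032 mol O.
SiO2: 32.54/60.083 = 0.54158 mol → 0.54158 mol Si, 1.08316 mol O.
Total oxygen = 2.16348 mol. Normalization factor = 4/2.16348 = 1.84887.
Si per 4 O = 0.54158 × 1.84887 = 1.001.

1.001 Si apfu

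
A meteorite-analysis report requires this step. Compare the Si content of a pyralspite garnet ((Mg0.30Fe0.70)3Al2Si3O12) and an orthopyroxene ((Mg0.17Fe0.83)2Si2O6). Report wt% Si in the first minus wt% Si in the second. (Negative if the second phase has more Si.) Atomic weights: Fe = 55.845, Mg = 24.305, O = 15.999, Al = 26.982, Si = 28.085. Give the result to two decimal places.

Si in (Mg0.30Fe0.70)3Al2Si3O12: molar mass 469.356 g/mol; 3×28.085 = 84.255 g → 17.95 wt%.
Si in (Mg0.17Fe0.83)2Si2O6: molar mass 253.130 g/mol; 2×28.085 = 56.170 g → 22.19 wt%.
Difference = 17.95 − 22.19 = -4.24 percentage points.

-4.24 percentage points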